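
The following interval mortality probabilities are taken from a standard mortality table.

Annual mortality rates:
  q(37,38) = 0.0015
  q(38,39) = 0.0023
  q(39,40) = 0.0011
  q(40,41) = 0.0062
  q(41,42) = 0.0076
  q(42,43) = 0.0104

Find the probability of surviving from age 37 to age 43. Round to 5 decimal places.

0.97122

P(survive 37→43) = (1 − 0.0015) × (1 − 0.0023) × (1 − 0.0011) × (1 − 0.0062) × (1 − 0.0076) × (1 − 0.0104).
= 0.9985 × 0.9977 × 0.9989 × 0.9938 × 0.9924 × 0.9896 = 0.971215.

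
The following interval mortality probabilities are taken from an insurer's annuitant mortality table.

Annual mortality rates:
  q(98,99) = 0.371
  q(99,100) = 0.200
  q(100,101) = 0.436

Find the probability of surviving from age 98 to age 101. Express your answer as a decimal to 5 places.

0.28380

The overall survival probability is (1 − 0.371) × (1 − 0.200) × (1 − 0.436).
= 0.629 × 0.800 × 0.564 = 0.283805.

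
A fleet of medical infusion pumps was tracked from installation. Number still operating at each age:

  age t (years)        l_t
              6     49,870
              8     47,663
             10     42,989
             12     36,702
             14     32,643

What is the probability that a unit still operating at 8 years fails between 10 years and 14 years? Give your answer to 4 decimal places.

0.2171

This is the probability of reaching 10 but not 14, conditional on being operational at 8: (l_10 − l_14) / l_8.
= (42,989 − 32,643) / 47,663 = 10,346 / 47,663 = 0.217066.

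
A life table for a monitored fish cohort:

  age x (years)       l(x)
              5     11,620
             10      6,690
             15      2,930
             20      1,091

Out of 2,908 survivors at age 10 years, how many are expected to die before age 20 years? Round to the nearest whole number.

2434

The relevant probability is 1 − 1,091/6,690 = 0.836921.
Expected number = 2,908 × 0.836921 = 2434.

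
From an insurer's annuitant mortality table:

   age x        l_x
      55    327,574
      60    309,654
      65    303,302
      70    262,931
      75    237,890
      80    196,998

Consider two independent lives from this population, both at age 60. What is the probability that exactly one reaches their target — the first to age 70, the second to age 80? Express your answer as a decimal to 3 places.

p₁ = l_70/l_60 = 262,931/309,654 = 0.849112; p₂ = l_80/l_60 = 196,998/309,654 = 0.636187.
P(exactly one) = p₁(1−p₂) + (1−p₁)p₂ = 0.308918 + 0.095993 = 0.404911.

0.405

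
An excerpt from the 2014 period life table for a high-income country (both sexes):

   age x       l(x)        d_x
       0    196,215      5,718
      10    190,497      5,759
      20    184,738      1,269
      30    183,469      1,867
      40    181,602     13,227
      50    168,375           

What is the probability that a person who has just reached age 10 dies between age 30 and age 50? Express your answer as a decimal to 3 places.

This is the probability of reaching 30 but not 50, conditional on being alive at 10: (l(30) − l(50)) / l(10).
= (183,469 − 168,375) / 190,497 = 15,094 / 190,497 = 0.079235.

0.079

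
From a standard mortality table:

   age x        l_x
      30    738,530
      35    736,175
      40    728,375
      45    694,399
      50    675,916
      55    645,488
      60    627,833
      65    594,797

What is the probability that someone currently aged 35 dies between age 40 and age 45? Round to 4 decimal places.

0.0462

This is the probability of reaching 40 but not 45, conditional on being alive at 35: (l_40 − l_45) / l_35.
= (728,375 − 694,399) / 736,175 = 33,976 / 736,175 = 0.046152.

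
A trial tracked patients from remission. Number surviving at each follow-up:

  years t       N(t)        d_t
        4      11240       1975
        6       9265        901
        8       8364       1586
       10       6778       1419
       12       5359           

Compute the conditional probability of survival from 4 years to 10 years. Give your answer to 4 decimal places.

The conditional survival probability is N(10)/N(4) = 6778/11240 = 0.603025.

0.6030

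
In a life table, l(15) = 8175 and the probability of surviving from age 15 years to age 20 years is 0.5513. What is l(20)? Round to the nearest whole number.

l(20) = l(15) × p = 8175 × 0.5513 = 4507.

4507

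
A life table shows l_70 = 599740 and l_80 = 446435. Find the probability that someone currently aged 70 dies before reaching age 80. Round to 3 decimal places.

0.256

P(die before 80 | alive at 70) = 1 − l_80/l_70 = 1 − 446435/599740 = (153305)/599740 = 0.255619.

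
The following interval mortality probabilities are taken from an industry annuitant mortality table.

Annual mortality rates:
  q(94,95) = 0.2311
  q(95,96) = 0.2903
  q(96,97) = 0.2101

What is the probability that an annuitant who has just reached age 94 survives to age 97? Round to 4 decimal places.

0.4310

P(survive 94→97) = (1 − 0.2311) × (1 − 0.2903) × (1 − 0.2101).
= 0.7689 × 0.7097 × 0.7899 = 0.431039.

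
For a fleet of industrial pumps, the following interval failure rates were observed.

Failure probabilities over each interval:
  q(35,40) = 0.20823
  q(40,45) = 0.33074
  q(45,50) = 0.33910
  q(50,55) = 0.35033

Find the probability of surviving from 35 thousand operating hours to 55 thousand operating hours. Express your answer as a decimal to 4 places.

Survival from 35 to 55 is the product of surviving each interval: (1 − 0.20823) × (1 − 0.33074) × (1 − 0.33910) × (1 − 0.35033).
= 0.79177 × 0.66926 × 0.66090 × 0.64967 = 0.227522.

0.2275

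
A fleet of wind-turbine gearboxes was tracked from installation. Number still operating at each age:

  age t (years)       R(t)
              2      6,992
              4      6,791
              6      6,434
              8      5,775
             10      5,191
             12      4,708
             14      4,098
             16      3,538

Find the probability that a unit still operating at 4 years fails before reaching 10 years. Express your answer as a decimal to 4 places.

P(fail before 10 | operational at 4) = 1 − R(10)/R(4) = 1 − 5,191/6,791 = (1,600)/6,791 = 0.235606.

0.2356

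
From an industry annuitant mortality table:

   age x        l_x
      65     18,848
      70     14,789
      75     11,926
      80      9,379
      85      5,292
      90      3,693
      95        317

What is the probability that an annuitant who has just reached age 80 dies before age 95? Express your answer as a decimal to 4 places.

P(die before 95 | alive at 80) = 1 − l_95/l_80 = 1 − 317/9,379 = (9,062)/9,379 = 0.966201.

0.9662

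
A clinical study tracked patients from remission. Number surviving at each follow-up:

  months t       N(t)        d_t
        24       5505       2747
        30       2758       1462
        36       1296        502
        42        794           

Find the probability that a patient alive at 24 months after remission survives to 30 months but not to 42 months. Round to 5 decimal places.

This is the probability of reaching 30 but not 42, conditional on being alive at 24: (N(30) − N(42)) / N(24).
= (2758 − 794) / 5505 = 1964 / 5505 = 0.356767.

0.35677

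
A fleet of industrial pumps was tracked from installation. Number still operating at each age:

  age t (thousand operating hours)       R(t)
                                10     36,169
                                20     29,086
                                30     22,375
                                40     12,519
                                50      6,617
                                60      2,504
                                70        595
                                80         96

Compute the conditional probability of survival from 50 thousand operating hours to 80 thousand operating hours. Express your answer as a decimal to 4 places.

0.0145

The conditional survival probability is R(80)/R(50) = 96/6,617 = 0.014508.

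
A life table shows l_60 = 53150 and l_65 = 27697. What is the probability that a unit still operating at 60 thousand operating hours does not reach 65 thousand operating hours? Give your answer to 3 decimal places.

0.479

P(fail before 65 | operational at 60) = 1 − l_65/l_60 = 1 − 27697/53150 = (25453)/53150 = 0.478890.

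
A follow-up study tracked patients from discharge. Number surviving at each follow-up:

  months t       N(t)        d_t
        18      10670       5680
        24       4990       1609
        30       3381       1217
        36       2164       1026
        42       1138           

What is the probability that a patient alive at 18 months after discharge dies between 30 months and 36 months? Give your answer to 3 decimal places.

This is the probability of reaching 30 but not 36, conditional on being alive at 18: (N(30) − N(36)) / N(18).
= (3381 − 2164) / 10670 = 1217 / 10670 = 0.114058.

0.114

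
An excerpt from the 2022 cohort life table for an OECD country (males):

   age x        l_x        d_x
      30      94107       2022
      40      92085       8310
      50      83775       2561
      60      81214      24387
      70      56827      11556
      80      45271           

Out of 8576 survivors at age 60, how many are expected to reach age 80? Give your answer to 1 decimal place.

The relevant probability is 45271/81214 = 0.557429.
Expected number = 8576 × 0.557429 = 4780.5.

4780.5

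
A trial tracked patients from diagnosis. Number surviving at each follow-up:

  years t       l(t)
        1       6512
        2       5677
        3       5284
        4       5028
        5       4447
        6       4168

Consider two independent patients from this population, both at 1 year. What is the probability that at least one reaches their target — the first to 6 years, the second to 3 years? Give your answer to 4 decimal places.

p₁ = l(6)/l(1) = 4168/6512 = 0.640049; p₂ = l(3)/l(1) = 5284/6512 = 0.811425.
P(at least one) = 1 − (1−p₁)(1−p₂) = 1 − 0.359951 × 0.188575 = 0.932122.

0.9321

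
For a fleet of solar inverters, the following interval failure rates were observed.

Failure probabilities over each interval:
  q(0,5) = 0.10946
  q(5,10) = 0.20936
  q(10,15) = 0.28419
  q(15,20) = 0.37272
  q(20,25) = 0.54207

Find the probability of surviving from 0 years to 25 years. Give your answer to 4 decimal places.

0.1448

P(survive 0→25) = (1 − 0.10946) × (1 − 0.20936) × (1 − 0.28419) × (1 − 0.37272) × (1 − 0.54207).
= 0.89054 × 0.79064 × 0.71581 × 0.62728 × 0.45793 = 0.144774.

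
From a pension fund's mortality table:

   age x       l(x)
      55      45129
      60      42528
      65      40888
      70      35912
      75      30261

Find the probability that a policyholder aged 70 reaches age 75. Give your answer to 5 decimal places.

The conditional survival probability is l(75)/l(70) = 30261/35912 = 0.842643.

0.84264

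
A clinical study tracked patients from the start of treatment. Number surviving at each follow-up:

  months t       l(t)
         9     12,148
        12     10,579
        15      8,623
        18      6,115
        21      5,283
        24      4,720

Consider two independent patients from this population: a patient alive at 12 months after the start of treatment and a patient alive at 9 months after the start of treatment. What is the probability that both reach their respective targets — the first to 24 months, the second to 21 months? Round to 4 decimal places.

p₁ = l(24)/l(12) = 4,720/10,579 = 0.446167; p₂ = l(21)/l(9) = 5,283/12,148 = 0.434886.
P(both) = p₁ × p₂ = 0.446167 × 0.434886 = 0.194032.

0.1940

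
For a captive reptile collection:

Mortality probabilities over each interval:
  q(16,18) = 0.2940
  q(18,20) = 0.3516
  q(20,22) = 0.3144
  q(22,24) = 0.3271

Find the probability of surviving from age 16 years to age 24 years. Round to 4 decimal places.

0.2112

Chaining the interval survival probabilities: (1 − 0.2940) × (1 − 0.3516) × (1 − 0.3144) × (1 − 0.3271).
= 0.7060 × 0.6484 × 0.6856 × 0.6729 = 0.211188.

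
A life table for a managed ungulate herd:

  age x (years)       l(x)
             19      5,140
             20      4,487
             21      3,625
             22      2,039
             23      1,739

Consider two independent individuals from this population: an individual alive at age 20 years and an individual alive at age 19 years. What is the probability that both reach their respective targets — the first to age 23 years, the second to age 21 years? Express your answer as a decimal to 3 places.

0.273

p₁ = l(23)/l(20) = 1,739/4,487 = 0.387564; p₂ = l(21)/l(19) = 3,625/5,140 = 0.705253.
P(both) = p₁ × p₂ = 0.387564 × 0.705253 = 0.273331.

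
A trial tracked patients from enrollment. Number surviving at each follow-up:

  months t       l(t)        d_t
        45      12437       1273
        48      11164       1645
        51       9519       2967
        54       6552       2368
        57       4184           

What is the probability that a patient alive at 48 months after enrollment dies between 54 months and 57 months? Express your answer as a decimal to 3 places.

This is the probability of reaching 54 but not 57, conditional on being alive at 48: (l(54) − l(57)) / l(48).
= (6552 − 4184) / 11164 = 2368 / 11164 = 0.212110.

0.212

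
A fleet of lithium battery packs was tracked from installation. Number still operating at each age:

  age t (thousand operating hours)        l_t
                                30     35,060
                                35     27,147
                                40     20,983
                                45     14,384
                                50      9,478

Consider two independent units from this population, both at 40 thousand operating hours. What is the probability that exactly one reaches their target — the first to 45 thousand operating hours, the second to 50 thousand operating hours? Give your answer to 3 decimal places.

0.518

p₁ = l_45/l_40 = 14,384/20,983 = 0.685507; p₂ = l_50/l_40 = 9,478/20,983 = 0.451699.
P(exactly one) = p₁(1−p₂) + (1−p₁)p₂ = 0.375864 + 0.142056 = 0.517920.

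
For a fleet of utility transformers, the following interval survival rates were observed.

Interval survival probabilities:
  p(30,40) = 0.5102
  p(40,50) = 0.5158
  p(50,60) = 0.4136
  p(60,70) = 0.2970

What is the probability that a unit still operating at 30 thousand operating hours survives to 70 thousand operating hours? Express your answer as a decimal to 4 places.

The overall survival probability is 0.5102 × 0.5158 × 0.4136 × 0.2970.
= 0.032327.

0.0323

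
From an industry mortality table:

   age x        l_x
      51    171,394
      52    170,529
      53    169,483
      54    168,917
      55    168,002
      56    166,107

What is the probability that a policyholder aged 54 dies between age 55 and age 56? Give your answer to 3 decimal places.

We want 1|1q54 = (l_55 − l_56)/l_54.
This is the probability of reaching 55 but not 56, conditional on being alive at 54: (l_55 − l_56) / l_54.
= (168,002 − 166,107) / 168,917 = 1,895 / 168,917 = 0.011219.

0.011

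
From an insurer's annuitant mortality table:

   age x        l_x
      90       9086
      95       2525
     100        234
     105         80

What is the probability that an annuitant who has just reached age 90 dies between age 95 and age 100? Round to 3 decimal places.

This is the probability of reaching 95 but not 100, conditional on being alive at 90: (l_95 − l_100) / l_90.
= (2525 − 234) / 9086 = 2291 / 9086 = 0.252146.

0.252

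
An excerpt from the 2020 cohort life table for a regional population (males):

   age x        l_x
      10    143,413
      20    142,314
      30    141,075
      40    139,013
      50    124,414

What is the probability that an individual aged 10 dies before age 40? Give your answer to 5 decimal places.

0.03068

P(die before 40 | alive at 10) = 1 − l_40/l_10 = 1 − 139,013/143,413 = (4,400)/143,413 = 0.030681.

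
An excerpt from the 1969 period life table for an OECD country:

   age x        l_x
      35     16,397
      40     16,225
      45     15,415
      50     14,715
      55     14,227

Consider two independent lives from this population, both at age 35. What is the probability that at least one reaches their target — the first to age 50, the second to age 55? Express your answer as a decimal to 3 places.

0.986

p₁ = l_50/l_35 = 14,715/16,397 = 0.897420; p₂ = l_55/l_35 = 14,227/16,397 = 0.867659.
P(at least one) = 1 − (1−p₁)(1−p₂) = 1 − 0.102580 × 0.132341 = 0.986424.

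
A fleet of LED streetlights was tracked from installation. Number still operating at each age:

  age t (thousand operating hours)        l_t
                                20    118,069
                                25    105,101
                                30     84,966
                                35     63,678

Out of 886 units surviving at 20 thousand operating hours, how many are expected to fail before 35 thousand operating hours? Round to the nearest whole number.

408

The relevant probability is 1 − 63,678/118,069 = 0.460671.
Expected number = 886 × 0.460671 = 408.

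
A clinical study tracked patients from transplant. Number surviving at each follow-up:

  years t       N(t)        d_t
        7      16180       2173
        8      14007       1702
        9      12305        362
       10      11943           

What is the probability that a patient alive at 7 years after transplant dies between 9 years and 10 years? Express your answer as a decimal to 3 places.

This is the probability of reaching 9 but not 10, conditional on being alive at 7: (N(9) − N(10)) / N(7).
= (12305 − 11943) / 16180 = 362 / 16180 = 0.022373.

0.022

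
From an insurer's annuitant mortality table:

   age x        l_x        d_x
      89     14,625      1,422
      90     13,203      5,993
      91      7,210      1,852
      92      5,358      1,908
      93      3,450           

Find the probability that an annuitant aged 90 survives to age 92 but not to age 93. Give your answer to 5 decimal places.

0.14451

This is the probability of reaching 92 but not 93, conditional on being alive at 90: (l_92 − l_93) / l_90.
= (5,358 − 3,450) / 13,203 = 1,908 / 13,203 = 0.144513.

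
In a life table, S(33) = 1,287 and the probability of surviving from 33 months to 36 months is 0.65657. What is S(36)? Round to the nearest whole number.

845

S(36) = S(33) × p = 1,287 × 0.65657 = 845.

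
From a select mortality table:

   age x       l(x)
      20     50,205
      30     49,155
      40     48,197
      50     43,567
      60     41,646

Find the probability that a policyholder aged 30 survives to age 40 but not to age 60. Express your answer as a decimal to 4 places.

This is the probability of reaching 40 but not 60, conditional on being alive at 30: (l(40) − l(60)) / l(30).
= (48,197 − 41,646) / 49,155 = 6,551 / 49,155 = 0.133272.

0.1333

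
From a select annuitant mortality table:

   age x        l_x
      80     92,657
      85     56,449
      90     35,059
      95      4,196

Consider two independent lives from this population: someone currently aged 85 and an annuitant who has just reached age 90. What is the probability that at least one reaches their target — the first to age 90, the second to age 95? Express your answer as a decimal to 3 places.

p₁ = l_90/l_85 = 35,059/56,449 = 0.621074; p₂ = l_95/l_90 = 4,196/35,059 = 0.119684.
P(at least one) = 1 − (1−p₁)(1−p₂) = 1 − 0.378926 × 0.880316 = 0.666425.

0.666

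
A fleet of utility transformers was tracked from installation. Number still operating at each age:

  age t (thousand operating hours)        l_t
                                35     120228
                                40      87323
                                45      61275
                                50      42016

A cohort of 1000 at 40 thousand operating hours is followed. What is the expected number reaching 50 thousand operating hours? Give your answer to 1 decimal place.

481.2

The relevant probability is 42016/87323 = 0.481156.
Expected number = 1000 × 0.481156 = 481.2.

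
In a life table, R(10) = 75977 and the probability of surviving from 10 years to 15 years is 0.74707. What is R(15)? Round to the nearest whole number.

R(15) = R(10) × p = 75977 × 0.74707 = 56760.

56760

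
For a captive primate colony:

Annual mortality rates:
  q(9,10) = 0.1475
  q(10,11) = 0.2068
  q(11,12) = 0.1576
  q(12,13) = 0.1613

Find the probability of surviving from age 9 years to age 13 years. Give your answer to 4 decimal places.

The overall survival probability is (1 − 0.1475) × (1 − 0.2068) × (1 − 0.1576) × (1 − 0.1613).
= 0.8525 × 0.7932 × 0.8424 × 0.8387 = 0.477752.

0.4778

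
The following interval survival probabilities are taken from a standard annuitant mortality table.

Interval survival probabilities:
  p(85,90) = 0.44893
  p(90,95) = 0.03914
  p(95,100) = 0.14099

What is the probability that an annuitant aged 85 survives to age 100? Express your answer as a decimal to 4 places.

The overall survival probability is 0.44893 × 0.03914 × 0.14099.
= 0.002477.

0.0025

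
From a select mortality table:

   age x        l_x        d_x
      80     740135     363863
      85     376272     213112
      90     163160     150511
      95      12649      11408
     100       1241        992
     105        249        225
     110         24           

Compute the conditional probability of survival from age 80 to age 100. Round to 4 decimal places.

0.0017

We want 20p80 = l_100/l_80.
The conditional survival probability is l_100/l_80 = 1241/740135 = 0.001677.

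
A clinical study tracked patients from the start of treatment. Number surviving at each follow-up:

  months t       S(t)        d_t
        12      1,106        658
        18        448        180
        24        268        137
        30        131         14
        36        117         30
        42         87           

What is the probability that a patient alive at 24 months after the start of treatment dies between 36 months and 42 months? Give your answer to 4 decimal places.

0.1119

This is the probability of reaching 36 but not 42, conditional on being alive at 24: (S(36) − S(42)) / S(24).
= (117 − 87) / 268 = 30 / 268 = 0.111940.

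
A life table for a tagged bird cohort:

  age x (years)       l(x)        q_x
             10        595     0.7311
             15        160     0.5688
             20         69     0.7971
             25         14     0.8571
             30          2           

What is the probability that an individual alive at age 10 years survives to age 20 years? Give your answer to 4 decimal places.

0.1160

The conditional survival probability is l(20)/l(10) = 69/595 = 0.115966.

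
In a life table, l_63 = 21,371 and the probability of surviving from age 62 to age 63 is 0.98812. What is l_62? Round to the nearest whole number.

l_62 = l_63 / p = 21,371 / 0.98812 = 21628.

21628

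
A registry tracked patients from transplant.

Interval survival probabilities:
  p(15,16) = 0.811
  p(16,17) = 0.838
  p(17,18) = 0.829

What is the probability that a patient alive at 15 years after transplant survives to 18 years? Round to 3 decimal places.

0.563

The overall survival probability is 0.811 × 0.838 × 0.829.
= 0.563403.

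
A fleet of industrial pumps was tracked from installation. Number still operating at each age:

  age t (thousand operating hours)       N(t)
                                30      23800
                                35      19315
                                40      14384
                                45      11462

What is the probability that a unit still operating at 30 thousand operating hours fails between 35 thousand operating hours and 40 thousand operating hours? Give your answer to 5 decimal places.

This is the probability of reaching 35 but not 40, conditional on being operational at 30: (N(35) − N(40)) / N(30).
= (19315 − 14384) / 23800 = 4931 / 23800 = 0.207185.

0.20718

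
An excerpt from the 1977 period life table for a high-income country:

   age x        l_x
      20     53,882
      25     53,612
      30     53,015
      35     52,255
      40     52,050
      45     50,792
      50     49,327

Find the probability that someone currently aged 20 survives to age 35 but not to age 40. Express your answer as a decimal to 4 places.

0.0038

We want 15|5q20 = (l_35 − l_40)/l_20.
This is the probability of reaching 35 but not 40, conditional on being alive at 20: (l_35 − l_40) / l_20.
= (52,255 − 52,050) / 53,882 = 205 / 53,882 = 0.003805.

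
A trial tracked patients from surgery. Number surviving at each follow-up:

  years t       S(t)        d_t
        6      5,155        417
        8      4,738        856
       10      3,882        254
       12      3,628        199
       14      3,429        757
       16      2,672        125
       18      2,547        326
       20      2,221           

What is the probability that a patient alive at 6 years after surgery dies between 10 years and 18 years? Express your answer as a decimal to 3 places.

This is the probability of reaching 10 but not 18, conditional on being alive at 6: (S(10) − S(18)) / S(6).
= (3,882 − 2,547) / 5,155 = 1,335 / 5,155 = 0.258972.

0.259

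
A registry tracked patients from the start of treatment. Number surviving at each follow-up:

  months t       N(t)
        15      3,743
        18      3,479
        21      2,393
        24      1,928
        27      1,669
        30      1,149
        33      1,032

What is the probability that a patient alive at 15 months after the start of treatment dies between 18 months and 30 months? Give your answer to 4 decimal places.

This is the probability of reaching 18 but not 30, conditional on being alive at 15: (N(18) − N(30)) / N(15).
= (3,479 − 1,149) / 3,743 = 2,330 / 3,743 = 0.622495.

0.6225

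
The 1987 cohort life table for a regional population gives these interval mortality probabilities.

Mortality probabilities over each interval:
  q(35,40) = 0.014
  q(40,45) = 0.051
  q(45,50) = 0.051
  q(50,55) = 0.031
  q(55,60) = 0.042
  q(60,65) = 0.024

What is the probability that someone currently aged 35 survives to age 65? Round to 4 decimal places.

0.8045

P(survive 35→65) = (1 − 0.014) × (1 − 0.051) × (1 − 0.051) × (1 − 0.031) × (1 − 0.042) × (1 − 0.024).
= 0.986 × 0.949 × 0.949 × 0.969 × 0.958 × 0.976 = 0.804541.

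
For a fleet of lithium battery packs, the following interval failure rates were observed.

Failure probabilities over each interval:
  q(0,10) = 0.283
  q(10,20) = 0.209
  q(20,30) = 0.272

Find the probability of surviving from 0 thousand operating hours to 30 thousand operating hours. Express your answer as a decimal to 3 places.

0.413

P(survive 0→30) = (1 − 0.283) × (1 − 0.209) × (1 − 0.272).
= 0.717 × 0.791 × 0.728 = 0.412883.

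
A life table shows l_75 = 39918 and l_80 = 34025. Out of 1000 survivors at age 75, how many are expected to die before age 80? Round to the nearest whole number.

148

The relevant probability is 1 − 34025/39918 = 0.147628.
Expected number = 1000 × 0.147628 = 148.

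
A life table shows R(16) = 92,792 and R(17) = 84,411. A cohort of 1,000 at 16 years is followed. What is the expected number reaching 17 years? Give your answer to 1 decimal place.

909.7

The relevant probability is 84,411/92,792 = 0.909680.
Expected number = 1,000 × 0.909680 = 909.7.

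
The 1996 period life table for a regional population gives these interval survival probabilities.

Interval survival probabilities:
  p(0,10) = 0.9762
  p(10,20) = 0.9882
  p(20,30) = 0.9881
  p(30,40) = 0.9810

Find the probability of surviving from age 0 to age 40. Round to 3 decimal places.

Survival from 0 to 40 is the product of surviving each interval: 0.9762 × 0.9882 × 0.9881 × 0.9810.
= 0.935090.

0.935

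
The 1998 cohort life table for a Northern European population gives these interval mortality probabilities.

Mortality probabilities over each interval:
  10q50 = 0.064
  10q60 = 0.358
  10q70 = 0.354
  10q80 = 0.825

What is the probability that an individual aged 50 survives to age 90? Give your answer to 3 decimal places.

0.068

Survival from 50 to 90 is the product of surviving each interval: (1 − 0.064) × (1 − 0.358) × (1 − 0.354) × (1 − 0.825).
= 0.936 × 0.642 × 0.646 × 0.175 = 0.067933.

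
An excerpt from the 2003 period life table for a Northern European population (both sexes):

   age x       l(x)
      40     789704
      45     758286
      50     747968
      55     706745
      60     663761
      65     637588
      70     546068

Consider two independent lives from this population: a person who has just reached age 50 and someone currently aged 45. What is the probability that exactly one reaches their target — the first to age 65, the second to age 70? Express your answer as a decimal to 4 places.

p₁ = l(65)/l(50) = 637588/747968 = 0.852427; p₂ = l(70)/l(45) = 546068/758286 = 0.720135.
P(exactly one) = p₁(1−p₂) + (1−p₁)p₂ = 0.238564 + 0.106272 = 0.344837.

0.3448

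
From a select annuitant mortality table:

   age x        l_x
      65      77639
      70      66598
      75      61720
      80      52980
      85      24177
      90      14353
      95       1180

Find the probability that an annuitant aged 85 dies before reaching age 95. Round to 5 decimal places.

0.95119

P(die before 95 | alive at 85) = 1 − l_95/l_85 = 1 − 1180/24177 = (22997)/24177 = 0.951193.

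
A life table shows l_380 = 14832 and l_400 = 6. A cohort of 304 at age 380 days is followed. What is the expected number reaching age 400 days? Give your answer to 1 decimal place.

0.1

The relevant probability is 6/14832 = 0.000405.
Expected number = 304 × 0.000405 = 0.1.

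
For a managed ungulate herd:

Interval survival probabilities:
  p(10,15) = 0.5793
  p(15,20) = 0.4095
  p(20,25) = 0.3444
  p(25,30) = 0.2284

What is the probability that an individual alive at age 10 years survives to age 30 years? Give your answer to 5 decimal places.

Survival from 10 to 30 is the product of surviving each interval: 0.5793 × 0.4095 × 0.3444 × 0.2284.
= 0.018660.

0.01866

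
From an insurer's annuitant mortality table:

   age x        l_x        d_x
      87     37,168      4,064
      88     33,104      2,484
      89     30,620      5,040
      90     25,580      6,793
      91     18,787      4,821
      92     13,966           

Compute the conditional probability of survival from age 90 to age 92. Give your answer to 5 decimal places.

0.54597

We want 2p90 = l_92/l_90.
The conditional survival probability is l_92/l_90 = 13,966/25,580 = 0.545973.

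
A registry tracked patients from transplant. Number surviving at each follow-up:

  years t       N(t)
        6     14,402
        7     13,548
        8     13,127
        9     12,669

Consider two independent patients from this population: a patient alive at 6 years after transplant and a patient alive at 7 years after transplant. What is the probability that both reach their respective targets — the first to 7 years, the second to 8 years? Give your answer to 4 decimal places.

p₁ = N(7)/N(6) = 13,548/14,402 = 0.940703; p₂ = N(8)/N(7) = 13,127/13,548 = 0.968925.
P(both) = p₁ × p₂ = 0.940703 × 0.968925 = 0.911471.

0.9115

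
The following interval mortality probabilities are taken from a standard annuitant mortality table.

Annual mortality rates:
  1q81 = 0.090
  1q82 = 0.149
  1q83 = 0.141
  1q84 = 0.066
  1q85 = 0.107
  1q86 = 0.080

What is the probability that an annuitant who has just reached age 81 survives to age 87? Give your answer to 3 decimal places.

0.510

Survival from 81 to 87 is the product of surviving each interval: (1 − 0.090) × (1 − 0.149) × (1 − 0.141) × (1 − 0.066) × (1 − 0.107) × (1 − 0.080).
= 0.910 × 0.851 × 0.859 × 0.934 × 0.893 × 0.920 = 0.510447.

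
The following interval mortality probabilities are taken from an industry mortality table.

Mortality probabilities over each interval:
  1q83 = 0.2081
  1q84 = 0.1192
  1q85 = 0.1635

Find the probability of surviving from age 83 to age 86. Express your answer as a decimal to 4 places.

0.5835

The overall survival probability is (1 − 0.2081) × (1 − 0.1192) × (1 − 0.1635).
= 0.7919 × 0.8808 × 0.8365 = 0.583463.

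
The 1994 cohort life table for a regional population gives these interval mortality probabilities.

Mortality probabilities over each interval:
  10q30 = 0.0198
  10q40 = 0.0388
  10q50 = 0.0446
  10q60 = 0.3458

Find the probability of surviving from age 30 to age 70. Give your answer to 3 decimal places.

0.589

The overall survival probability is (1 − 0.0198) × (1 − 0.0388) × (1 − 0.0446) × (1 − 0.3458).
= 0.9802 × 0.9612 × 0.9554 × 0.6542 = 0.588877.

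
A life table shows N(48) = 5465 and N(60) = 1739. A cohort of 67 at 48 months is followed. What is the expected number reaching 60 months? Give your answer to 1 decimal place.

21.3

The relevant probability is 1739/5465 = 0.318207.
Expected number = 67 × 0.318207 = 21.3.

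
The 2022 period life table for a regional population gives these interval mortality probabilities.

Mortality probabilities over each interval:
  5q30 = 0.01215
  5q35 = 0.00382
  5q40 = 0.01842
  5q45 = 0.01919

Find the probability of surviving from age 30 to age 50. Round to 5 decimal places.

0.94741

Chaining the interval survival probabilities: (1 − 0.01215) × (1 − 0.00382) × (1 − 0.01842) × (1 − 0.01919).
= 0.98785 × 0.99618 × 0.98158 × 0.98081 = 0.947413.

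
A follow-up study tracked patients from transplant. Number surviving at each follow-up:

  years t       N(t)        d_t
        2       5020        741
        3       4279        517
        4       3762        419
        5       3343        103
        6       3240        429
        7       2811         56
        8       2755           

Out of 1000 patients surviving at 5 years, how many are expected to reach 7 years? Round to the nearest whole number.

The relevant probability is 2811/3343 = 0.840862.
Expected number = 1000 × 0.840862 = 841.

841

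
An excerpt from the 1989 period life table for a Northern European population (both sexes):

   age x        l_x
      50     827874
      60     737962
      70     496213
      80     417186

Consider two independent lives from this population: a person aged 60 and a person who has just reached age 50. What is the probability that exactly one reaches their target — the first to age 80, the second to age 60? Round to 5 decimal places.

0.44887

p₁ = l_80/l_60 = 417186/737962 = 0.565322; p₂ = l_60/l_50 = 737962/827874 = 0.891394.
P(exactly one) = p₁(1−p₂) + (1−p₁)p₂ = 0.061397 + 0.387469 = 0.448867.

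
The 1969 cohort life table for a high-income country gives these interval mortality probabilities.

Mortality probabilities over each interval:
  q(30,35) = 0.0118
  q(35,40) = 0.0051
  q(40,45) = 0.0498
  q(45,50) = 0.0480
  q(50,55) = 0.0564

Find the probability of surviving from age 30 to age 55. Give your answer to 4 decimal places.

The overall survival probability is (1 − 0.0118) × (1 − 0.0051) × (1 − 0.0498) × (1 − 0.0480) × (1 − 0.0564).
= 0.9882 × 0.9949 × 0.9502 × 0.9520 × 0.9436 = 0.839198.

0.8392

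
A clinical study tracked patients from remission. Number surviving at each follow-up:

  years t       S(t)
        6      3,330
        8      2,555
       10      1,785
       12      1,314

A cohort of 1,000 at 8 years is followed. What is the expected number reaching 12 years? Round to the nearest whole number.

The relevant probability is 1,314/2,555 = 0.514286.
Expected number = 1,000 × 0.514286 = 514.

514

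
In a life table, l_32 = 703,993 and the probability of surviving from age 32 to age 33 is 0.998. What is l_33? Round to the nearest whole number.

702585

l_33 = l_32 × p = 703,993 × 0.998 = 702585.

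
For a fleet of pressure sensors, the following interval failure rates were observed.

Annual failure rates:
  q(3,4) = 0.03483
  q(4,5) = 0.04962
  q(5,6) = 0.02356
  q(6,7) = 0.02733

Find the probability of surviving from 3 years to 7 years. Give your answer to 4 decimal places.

Survival from 3 to 7 is the product of surviving each interval: (1 − 0.03483) × (1 − 0.04962) × (1 − 0.02356) × (1 − 0.02733).
= 0.96517 × 0.95038 × 0.97644 × 0.97267 = 0.871189.

0.8712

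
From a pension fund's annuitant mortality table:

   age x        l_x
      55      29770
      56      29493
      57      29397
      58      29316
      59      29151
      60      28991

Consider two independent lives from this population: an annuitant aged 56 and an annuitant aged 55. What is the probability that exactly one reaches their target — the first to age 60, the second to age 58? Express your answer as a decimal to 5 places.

p₁ = l_60/l_56 = 28991/29493 = 0.982979; p₂ = l_58/l_55 = 29316/29770 = 0.984750.
P(exactly one) = p₁(1−p₂) + (1−p₁)p₂ = 0.014990 + 0.016761 = 0.031752.

0.03175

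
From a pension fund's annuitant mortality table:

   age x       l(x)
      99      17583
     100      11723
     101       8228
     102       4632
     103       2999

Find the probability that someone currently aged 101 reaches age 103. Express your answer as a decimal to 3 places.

0.364

The conditional survival probability is l(103)/l(101) = 2999/8228 = 0.364487.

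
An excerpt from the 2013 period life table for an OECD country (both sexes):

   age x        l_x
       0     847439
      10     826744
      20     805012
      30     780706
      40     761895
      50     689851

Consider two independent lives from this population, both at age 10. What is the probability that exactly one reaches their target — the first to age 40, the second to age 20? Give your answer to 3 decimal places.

p₁ = l_40/l_10 = 761895/826744 = 0.921561; p₂ = l_20/l_10 = 805012/826744 = 0.973714.
P(exactly one) = p₁(1−p₂) + (1−p₁)p₂ = 0.024224 + 0.076377 = 0.100601.

0.101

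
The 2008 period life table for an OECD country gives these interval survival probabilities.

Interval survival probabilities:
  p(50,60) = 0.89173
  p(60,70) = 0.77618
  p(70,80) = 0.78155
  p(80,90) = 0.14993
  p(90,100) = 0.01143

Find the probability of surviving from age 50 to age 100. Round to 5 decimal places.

0.00093

Survival from 50 to 100 is the product of surviving each interval: 0.89173 × 0.77618 × 0.78155 × 0.14993 × 0.01143.
= 0.000927.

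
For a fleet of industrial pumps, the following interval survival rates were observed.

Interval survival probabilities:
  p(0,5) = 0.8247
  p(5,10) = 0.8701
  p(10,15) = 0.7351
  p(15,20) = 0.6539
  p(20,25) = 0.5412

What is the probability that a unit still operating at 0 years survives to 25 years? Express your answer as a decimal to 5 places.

0.18667

Survival from 0 to 25 is the product of surviving each interval: 0.8247 × 0.8701 × 0.7351 × 0.6539 × 0.5412.
= 0.186673.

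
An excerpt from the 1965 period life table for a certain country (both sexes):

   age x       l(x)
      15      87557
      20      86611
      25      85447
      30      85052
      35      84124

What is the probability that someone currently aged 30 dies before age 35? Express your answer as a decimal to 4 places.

P(die before 35 | alive at 30) = 1 − l(35)/l(30) = 1 − 84124/85052 = (928)/85052 = 0.010911.

0.0109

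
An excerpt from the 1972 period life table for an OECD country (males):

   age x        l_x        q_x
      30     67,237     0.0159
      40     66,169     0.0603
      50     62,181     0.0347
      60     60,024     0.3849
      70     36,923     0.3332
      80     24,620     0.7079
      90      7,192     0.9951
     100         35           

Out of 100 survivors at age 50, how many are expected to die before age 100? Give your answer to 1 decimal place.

The relevant probability is 1 − 35/62,181 = 0.999437.
Expected number = 100 × 0.999437 = 99.9.

99.9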